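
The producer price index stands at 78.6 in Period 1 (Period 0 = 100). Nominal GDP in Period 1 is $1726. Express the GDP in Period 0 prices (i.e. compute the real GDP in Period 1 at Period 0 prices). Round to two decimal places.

2195.93

Real = Nominal ÷ (Index/100) = 1726 ÷ (78.6/100)
     = 1726 ÷ 0.786 = 2195.9288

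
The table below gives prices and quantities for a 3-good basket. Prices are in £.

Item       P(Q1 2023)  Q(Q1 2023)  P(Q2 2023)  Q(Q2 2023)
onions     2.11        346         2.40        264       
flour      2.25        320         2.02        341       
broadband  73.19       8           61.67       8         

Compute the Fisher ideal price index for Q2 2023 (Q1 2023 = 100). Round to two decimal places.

Laspeyres component (base-period weights):
ΣP(Q2 2023)Q(Q1 2023) = 2.40×346 + 2.02×320 + 61.67×8 = 830.4 + 646.4 + 493.36 = 1970.16
ΣP(Q1 2023)Q(Q1 2023) = 2.11×346 + 2.25×320 + 73.19×8 = 730.06 + 720 + 585.52 = 2035.58
L = 1970.16 / 2035.58 × 100 = 96.7862
Paasche component (current-period weights):
ΣP(Q2 2023)Q(Q2 2023) = 2.40×264 + 2.02×341 + 61.67×8 = 633.6 + 688.82 + 493.36 = 1815.78
ΣP(Q1 2023)Q(Q2 2023) = 2.11×264 + 2.25×341 + 73.19×8 = 557.04 + 767.25 + 585.52 = 1909.81
P = 1815.78 / 1909.81 × 100 = 95.0765
Fisher = √(L × P) = √(96.7862 × 95.0765) = 95.9275

95.93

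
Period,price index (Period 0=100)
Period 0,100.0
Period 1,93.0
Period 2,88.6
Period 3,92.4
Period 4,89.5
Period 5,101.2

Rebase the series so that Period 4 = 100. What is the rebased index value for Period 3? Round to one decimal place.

Rebased(Period 3) = 92.4 / 89.5 × 100 = 103.2402

103.2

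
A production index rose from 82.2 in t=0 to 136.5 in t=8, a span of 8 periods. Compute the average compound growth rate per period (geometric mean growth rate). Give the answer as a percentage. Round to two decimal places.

6.54%

Growth factor = (136.5/82.2)^(1/8) = (1.660584)^(1/8) = 1.065449
Growth rate = 1.065449 − 1 = 0.065449 = 6.5449%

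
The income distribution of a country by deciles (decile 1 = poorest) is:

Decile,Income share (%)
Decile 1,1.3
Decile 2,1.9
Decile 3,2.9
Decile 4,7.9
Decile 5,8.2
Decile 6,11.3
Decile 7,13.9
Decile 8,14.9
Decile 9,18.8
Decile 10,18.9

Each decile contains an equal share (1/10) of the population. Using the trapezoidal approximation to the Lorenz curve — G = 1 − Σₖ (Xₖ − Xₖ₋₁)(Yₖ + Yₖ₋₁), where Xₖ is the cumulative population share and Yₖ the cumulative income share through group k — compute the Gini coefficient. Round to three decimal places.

0.358

Cumulative income shares Yₖ: 0.0130, 0.0320, 0.0610, 0.1400, 0.2220, 0.3350, 0.4740, 0.6230, 0.8110, 1.0000
Σ (Xₖ−Xₖ₋₁)(Yₖ+Yₖ₋₁) = (1/10)(0.0130+0.0000) + (1/10)(0.0320+0.0130) + (1/10)(0.0610+0.0320) + (1/10)(0.1400+0.0610) + (1/10)(0.2220+0.1400) + (1/10)(0.3350+0.2220) + (1/10)(0.4740+0.3350) + (1/10)(0.6230+0.4740) + (1/10)(0.8110+0.6230) + (1/10)(1.0000+0.8110)
  = 0.0013 + 0.0045 + 0.0093 + 0.0201 + 0.0362 + 0.0557 + 0.0809 + 0.1097 + 0.1434 + 0.1811 = 0.6422
G = 1 − 0.6422 = 0.3578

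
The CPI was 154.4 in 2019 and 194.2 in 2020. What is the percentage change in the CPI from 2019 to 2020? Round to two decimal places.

Change = (194.2 − 154.4) / 154.4 × 100
       = 39.8 / 154.4 × 100 = 25.7772%

25.78%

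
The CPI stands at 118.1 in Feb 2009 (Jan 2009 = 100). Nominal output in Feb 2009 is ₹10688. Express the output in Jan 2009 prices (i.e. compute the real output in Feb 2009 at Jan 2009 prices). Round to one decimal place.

Real = Nominal ÷ (Index/100) = 10688 ÷ (118.1/100)
     = 10688 ÷ 1.181 = 9049.9577

9050.0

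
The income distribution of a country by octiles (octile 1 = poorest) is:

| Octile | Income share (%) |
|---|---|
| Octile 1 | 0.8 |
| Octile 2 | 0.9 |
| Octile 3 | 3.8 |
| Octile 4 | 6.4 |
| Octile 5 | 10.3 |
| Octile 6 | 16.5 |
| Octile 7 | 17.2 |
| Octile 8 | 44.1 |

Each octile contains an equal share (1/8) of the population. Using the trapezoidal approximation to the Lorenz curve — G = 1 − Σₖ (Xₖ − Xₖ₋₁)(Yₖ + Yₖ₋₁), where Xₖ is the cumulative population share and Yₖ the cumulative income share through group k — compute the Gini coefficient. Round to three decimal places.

Cumulative income shares Yₖ: 0.0080, 0.0170, 0.0550, 0.1190, 0.2220, 0.3870, 0.5590, 1.0000
Σ (Xₖ−Xₖ₋₁)(Yₖ+Yₖ₋₁) = (1/8)(0.0080+0.0000) + (1/8)(0.0170+0.0080) + (1/8)(0.0550+0.0170) + (1/8)(0.1190+0.0550) + (1/8)(0.2220+0.1190) + (1/8)(0.3870+0.2220) + (1/8)(0.5590+0.3870) + (1/8)(1.0000+0.5590)
  = 0.0010 + 0.0031 + 0.0090 + 0.0217 + 0.0426 + 0.0761 + 0.1182 + 0.1949 = 0.4667
G = 1 − 0.4667 = 0.5333

0.533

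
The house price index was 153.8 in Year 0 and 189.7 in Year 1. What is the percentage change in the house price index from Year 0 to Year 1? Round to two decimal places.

Change = (189.7 − 153.8) / 153.8 × 100
       = 35.9 / 153.8 × 100 = 23.3420%

23.34%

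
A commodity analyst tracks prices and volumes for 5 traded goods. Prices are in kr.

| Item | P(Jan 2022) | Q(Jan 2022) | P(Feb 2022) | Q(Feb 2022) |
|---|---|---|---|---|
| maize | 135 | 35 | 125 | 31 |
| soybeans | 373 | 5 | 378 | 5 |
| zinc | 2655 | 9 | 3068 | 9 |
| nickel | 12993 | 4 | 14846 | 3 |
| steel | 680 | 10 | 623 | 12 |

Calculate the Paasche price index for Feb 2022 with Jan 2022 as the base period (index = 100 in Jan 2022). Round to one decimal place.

110.8

Paasche price index uses current-period quantities as weights.
ΣP(Feb 2022)·Q(Feb 2022) = 125×31 + 378×5 + 3068×9 + 14846×3 + 623×12 = 3875 + 1890 + 27612 + 44538 + 7476 = 85391
ΣP(Jan 2022)·Q(Feb 2022) = 135×31 + 373×5 + 2655×9 + 12993×3 + 680×12 = 4185 + 1865 + 23895 + 38979 + 8160 = 77084
Index = 85391 / 77084 × 100 = 110.7766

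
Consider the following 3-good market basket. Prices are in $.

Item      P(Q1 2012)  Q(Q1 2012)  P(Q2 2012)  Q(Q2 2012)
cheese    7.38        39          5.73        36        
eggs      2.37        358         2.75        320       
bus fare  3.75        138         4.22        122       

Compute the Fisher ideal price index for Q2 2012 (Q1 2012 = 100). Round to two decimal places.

Laspeyres component (base-period weights):
ΣP(Q2 2012)Q(Q1 2012) = 5.73×39 + 2.75×358 + 4.22×138 = 223.47 + 984.5 + 582.36 = 1790.33
ΣP(Q1 2012)Q(Q1 2012) = 7.38×39 + 2.37×358 + 3.75×138 = 287.82 + 848.46 + 517.5 = 1653.78
L = 1790.33 / 1653.78 × 100 = 108.2568
Paasche component (current-period weights):
ΣP(Q2 2012)Q(Q2 2012) = 5.73×36 + 2.75×320 + 4.22×122 = 206.28 + 880 + 514.84 = 1601.12
ΣP(Q1 2012)Q(Q2 2012) = 7.38×36 + 2.37×320 + 3.75×122 = 265.68 + 758.4 + 457.5 = 1481.58
P = 1601.12 / 1481.58 × 100 = 108.0684
Fisher = √(L × P) = √(108.2568 × 108.0684) = 108.1626

108.16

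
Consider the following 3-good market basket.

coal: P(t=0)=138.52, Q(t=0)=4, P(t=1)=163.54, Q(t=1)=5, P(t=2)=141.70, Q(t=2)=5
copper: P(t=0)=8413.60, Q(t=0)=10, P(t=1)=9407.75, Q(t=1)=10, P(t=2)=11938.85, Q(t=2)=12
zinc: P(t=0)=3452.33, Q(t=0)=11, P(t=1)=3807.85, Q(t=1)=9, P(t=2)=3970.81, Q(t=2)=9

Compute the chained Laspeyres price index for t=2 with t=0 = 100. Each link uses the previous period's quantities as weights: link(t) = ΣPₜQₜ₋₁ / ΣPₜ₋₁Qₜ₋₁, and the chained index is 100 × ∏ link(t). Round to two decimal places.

134.37

Link t=0→t=1:
ΣP(t=1)Q(t=0) = 163.54×4 + 9407.75×10 + 3807.85×11 = 654.16 + 94077.5 + 41886.35 = 136618.01
ΣP(t=0)Q(t=0) = 138.52×4 + 8413.60×10 + 3452.33×11 = 554.08 + 84136 + 37975.63 = 122665.71
link = 136618.01/122665.71 = 1.113742
Link t=1→t=2:
ΣP(t=2)Q(t=1) = 141.70×5 + 11938.85×10 + 3970.81×9 = 708.5 + 119388.5 + 35737.29 = 155834.29
ΣP(t=1)Q(t=1) = 163.54×5 + 9407.75×10 + 3807.85×9 = 817.7 + 94077.5 + 34270.65 = 129165.85
link = 155834.29/129165.85 = 1.206467
Chained index = 100 × 1.113742 × 1.206467 = 134.3693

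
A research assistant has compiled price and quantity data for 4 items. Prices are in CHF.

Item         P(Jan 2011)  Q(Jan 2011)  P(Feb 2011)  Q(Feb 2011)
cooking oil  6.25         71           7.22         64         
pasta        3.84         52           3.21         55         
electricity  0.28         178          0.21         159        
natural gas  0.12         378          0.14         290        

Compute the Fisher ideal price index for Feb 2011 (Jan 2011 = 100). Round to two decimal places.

103.71

Laspeyres component (base-period weights):
ΣP(Feb 2011)Q(Jan 2011) = 7.22×71 + 3.21×52 + 0.21×178 + 0.14×378 = 512.62 + 166.92 + 37.38 + 52.92 = 769.84
ΣP(Jan 2011)Q(Jan 2011) = 6.25×71 + 3.84×52 + 0.28×178 + 0.12×378 = 443.75 + 199.68 + 49.84 + 45.36 = 738.63
L = 769.84 / 738.63 × 100 = 104.2254
Paasche component (current-period weights):
ΣP(Feb 2011)Q(Feb 2011) = 7.22×64 + 3.21×55 + 0.21×159 + 0.14×290 = 462.08 + 176.55 + 33.39 + 40.6 = 712.62
ΣP(Jan 2011)Q(Feb 2011) = 6.25×64 + 3.84×55 + 0.28×159 + 0.12×290 = 400 + 211.2 + 44.52 + 34.8 = 690.52
P = 712.62 / 690.52 × 100 = 103.2005
Fisher = √(L × P) = √(104.2254 × 103.2005) = 103.7117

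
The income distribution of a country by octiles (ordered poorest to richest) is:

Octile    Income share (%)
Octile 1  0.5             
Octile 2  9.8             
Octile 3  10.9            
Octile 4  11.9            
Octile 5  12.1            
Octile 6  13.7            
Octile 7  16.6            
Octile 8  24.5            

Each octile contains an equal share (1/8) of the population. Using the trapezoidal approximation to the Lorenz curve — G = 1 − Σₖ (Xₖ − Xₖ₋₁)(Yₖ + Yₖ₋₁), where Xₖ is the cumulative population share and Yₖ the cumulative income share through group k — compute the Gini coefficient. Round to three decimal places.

Cumulative income shares Yₖ: 0.0050, 0.1030, 0.2120, 0.3310, 0.4520, 0.5890, 0.7550, 1.0000
Σ (Xₖ−Xₖ₋₁)(Yₖ+Yₖ₋₁) = (1/8)(0.0050+0.0000) + (1/8)(0.1030+0.0050) + (1/8)(0.2120+0.1030) + (1/8)(0.3310+0.2120) + (1/8)(0.4520+0.3310) + (1/8)(0.5890+0.4520) + (1/8)(0.7550+0.5890) + (1/8)(1.0000+0.7550)
  = 0.0006 + 0.0135 + 0.0394 + 0.0679 + 0.0979 + 0.1301 + 0.1680 + 0.2194 = 0.7368
G = 1 − 0.7368 = 0.2632

0.263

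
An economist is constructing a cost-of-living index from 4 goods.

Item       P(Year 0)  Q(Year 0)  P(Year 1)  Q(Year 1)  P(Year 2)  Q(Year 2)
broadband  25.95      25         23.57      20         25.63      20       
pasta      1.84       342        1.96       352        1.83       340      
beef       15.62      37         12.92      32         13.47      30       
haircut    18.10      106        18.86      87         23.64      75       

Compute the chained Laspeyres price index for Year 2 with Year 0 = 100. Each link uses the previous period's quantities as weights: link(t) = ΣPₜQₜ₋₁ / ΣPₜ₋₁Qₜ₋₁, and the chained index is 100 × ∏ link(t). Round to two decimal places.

Link Year 0→Year 1:
ΣP(Year 1)Q(Year 0) = 23.57×25 + 1.96×342 + 12.92×37 + 18.86×106 = 589.25 + 670.32 + 478.04 + 1999.16 = 3736.77
ΣP(Year 0)Q(Year 0) = 25.95×25 + 1.84×342 + 15.62×37 + 18.10×106 = 648.75 + 629.28 + 577.94 + 1918.6 = 3774.57
link = 3736.77/3774.57 = 0.989986
Link Year 1→Year 2:
ΣP(Year 2)Q(Year 1) = 25.63×20 + 1.83×352 + 13.47×32 + 23.64×87 = 512.6 + 644.16 + 431.04 + 2056.68 = 3644.48
ΣP(Year 1)Q(Year 1) = 23.57×20 + 1.96×352 + 12.92×32 + 18.86×87 = 471.4 + 689.92 + 413.44 + 1640.82 = 3215.58
link = 3644.48/3215.58 = 1.133382
Chained index = 100 × 0.989986 × 1.133382 = 112.2032

112.20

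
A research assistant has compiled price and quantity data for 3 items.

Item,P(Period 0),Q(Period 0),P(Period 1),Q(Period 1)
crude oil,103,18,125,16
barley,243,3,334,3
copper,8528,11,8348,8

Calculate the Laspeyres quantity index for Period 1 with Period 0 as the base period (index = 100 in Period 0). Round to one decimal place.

73.2

Laspeyres quantity index uses base-period prices as weights.
ΣP(Period 0)·Q(Period 1) = 103×16 + 243×3 + 8528×8 = 1648 + 729 + 68224 = 70601
ΣP(Period 0)·Q(Period 0) = 103×18 + 243×3 + 8528×11 = 1854 + 729 + 93808 = 96391
Index = 70601 / 96391 × 100 = 73.2444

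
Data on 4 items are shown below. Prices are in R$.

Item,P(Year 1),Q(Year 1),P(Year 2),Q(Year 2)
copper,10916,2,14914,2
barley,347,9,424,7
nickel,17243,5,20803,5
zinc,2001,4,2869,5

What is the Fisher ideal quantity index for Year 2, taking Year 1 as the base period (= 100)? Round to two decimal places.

Laspeyres component (base-period weights):
ΣP(Year 1)Q(Year 2) = 10916×2 + 347×7 + 17243×5 + 2001×5 = 21832 + 2429 + 86215 + 10005 = 120481
ΣP(Year 1)Q(Year 1) = 10916×2 + 347×9 + 17243×5 + 2001×4 = 21832 + 3123 + 86215 + 8004 = 119174
L = 120481 / 119174 × 100 = 101.0967
Paasche component (current-period weights):
ΣP(Year 2)Q(Year 2) = 14914×2 + 424×7 + 20803×5 + 2869×5 = 29828 + 2968 + 104015 + 14345 = 151156
ΣP(Year 2)Q(Year 1) = 14914×2 + 424×9 + 20803×5 + 2869×4 = 29828 + 3816 + 104015 + 11476 = 149135
P = 151156 / 149135 × 100 = 101.3551
Fisher = √(L × P) = √(101.0967 × 101.3551) = 101.2258

101.23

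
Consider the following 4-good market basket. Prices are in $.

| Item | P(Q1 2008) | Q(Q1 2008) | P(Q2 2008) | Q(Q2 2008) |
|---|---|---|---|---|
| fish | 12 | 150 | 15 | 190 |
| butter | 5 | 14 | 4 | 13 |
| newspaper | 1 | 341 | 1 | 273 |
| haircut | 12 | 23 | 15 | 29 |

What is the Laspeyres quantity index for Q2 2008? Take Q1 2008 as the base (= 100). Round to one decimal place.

Laspeyres quantity index uses base-period prices as weights.
ΣP(Q1 2008)·Q(Q2 2008) = 12×190 + 5×13 + 1×273 + 12×29 = 2280 + 65 + 273 + 348 = 2966
ΣP(Q1 2008)·Q(Q1 2008) = 12×150 + 5×14 + 1×341 + 12×23 = 1800 + 70 + 341 + 276 = 2487
Index = 2966 / 2487 × 100 = 119.2602

119.3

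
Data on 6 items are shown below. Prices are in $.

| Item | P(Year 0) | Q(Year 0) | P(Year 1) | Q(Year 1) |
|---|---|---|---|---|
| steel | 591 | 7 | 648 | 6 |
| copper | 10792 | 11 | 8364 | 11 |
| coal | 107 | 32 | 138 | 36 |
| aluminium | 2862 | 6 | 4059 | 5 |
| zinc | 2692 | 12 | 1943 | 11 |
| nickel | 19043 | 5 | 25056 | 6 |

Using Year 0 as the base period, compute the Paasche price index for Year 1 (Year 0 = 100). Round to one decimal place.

103.0

Paasche price index uses current-period quantities as weights.
ΣP(Year 1)·Q(Year 1) = 648×6 + 8364×11 + 138×36 + 4059×5 + 1943×11 + 25056×6 = 3888 + 92004 + 4968 + 20295 + 21373 + 150336 = 292864
ΣP(Year 0)·Q(Year 1) = 591×6 + 10792×11 + 107×36 + 2862×5 + 2692×11 + 19043×6 = 3546 + 118712 + 3852 + 14310 + 29612 + 114258 = 284290
Index = 292864 / 284290 × 100 = 103.0159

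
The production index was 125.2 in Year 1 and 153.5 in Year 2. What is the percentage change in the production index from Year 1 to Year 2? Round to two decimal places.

22.60%

Change = (153.5 − 125.2) / 125.2 × 100
       = 28.3 / 125.2 × 100 = 22.6038%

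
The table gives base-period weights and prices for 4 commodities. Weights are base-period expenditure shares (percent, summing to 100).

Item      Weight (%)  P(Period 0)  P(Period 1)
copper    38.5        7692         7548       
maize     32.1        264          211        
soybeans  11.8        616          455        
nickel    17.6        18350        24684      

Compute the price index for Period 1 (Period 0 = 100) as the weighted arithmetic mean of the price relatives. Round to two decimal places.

95.83

copper: 38.5 × (7548/7692) = 38.5 × 0.981279 = 37.7793
maize: 32.1 × (211/264) = 32.1 × 0.799242 = 25.6557
soybeans: 11.8 × (455/616) = 11.8 × 0.738636 = 8.7159
nickel: 17.6 × (24684/18350) = 17.6 × 1.345177 = 23.6751
Index = Σ wᵢ·(p₁ᵢ/p₀ᵢ) = 37.7793 + 25.6557 + 8.7159 + 23.6751 = 95.8260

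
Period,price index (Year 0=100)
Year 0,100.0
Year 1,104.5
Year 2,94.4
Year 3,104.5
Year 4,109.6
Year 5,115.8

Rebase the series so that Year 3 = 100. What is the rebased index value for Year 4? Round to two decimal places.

104.88

Rebased(Year 4) = 109.6 / 104.5 × 100 = 104.8804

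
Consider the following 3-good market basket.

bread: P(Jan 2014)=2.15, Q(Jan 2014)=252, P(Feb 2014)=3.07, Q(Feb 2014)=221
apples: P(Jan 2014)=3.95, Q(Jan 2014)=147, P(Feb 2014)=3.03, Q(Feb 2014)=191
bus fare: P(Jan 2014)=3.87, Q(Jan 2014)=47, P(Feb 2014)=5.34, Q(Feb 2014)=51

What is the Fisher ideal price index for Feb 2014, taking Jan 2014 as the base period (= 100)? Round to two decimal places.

109.91

Laspeyres component (base-period weights):
ΣP(Feb 2014)Q(Jan 2014) = 3.07×252 + 3.03×147 + 5.34×47 = 773.64 + 445.41 + 250.98 = 1470.03
ΣP(Jan 2014)Q(Jan 2014) = 2.15×252 + 3.95×147 + 3.87×47 = 541.8 + 580.65 + 181.89 = 1304.34
L = 1470.03 / 1304.34 × 100 = 112.7030
Paasche component (current-period weights):
ΣP(Feb 2014)Q(Feb 2014) = 3.07×221 + 3.03×191 + 5.34×51 = 678.47 + 578.73 + 272.34 = 1529.54
ΣP(Jan 2014)Q(Feb 2014) = 2.15×221 + 3.95×191 + 3.87×51 = 475.15 + 754.45 + 197.37 = 1426.97
P = 1529.54 / 1426.97 × 100 = 107.1880
Fisher = √(L × P) = √(112.7030 × 107.1880) = 109.9109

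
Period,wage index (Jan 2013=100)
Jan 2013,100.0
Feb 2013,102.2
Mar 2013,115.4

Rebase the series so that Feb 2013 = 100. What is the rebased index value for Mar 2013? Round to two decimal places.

Rebased(Mar 2013) = 115.4 / 102.2 × 100 = 112.9159

112.92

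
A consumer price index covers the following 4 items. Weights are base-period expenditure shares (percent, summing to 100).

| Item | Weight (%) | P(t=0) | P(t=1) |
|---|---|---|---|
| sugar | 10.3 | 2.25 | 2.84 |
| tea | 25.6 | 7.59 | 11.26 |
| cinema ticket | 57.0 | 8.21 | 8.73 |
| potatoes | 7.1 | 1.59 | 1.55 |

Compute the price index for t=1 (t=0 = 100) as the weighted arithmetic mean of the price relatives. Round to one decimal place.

sugar: 10.3 × (2.84/2.25) = 10.3 × 1.262222 = 13.0009
tea: 25.6 × (11.26/7.59) = 25.6 × 1.483531 = 37.9784
cinema ticket: 57.0 × (8.73/8.21) = 57.0 × 1.063337 = 60.6102
potatoes: 7.1 × (1.55/1.59) = 7.1 × 0.974843 = 6.9214
Index = Σ wᵢ·(p₁ᵢ/p₀ᵢ) = 13.0009 + 37.9784 + 60.6102 + 6.9214 = 118.5109

118.5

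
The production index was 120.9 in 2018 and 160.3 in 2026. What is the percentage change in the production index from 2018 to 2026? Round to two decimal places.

Change = (160.3 − 120.9) / 120.9 × 100
       = 39.4 / 120.9 × 100 = 32.5889%

32.59%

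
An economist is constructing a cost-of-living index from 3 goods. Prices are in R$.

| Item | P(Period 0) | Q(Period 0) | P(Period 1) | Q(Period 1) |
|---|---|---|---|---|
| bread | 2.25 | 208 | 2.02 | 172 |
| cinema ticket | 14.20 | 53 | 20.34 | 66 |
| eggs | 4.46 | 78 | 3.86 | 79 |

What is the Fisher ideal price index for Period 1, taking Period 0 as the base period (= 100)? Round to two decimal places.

Laspeyres component (base-period weights):
ΣP(Period 1)Q(Period 0) = 2.02×208 + 20.34×53 + 3.86×78 = 420.16 + 1078.02 + 301.08 = 1799.26
ΣP(Period 0)Q(Period 0) = 2.25×208 + 14.20×53 + 4.46×78 = 468 + 752.6 + 347.88 = 1568.48
L = 1799.26 / 1568.48 × 100 = 114.7136
Paasche component (current-period weights):
ΣP(Period 1)Q(Period 1) = 2.02×172 + 20.34×66 + 3.86×79 = 347.44 + 1342.44 + 304.94 = 1994.82
ΣP(Period 0)Q(Period 1) = 2.25×172 + 14.20×66 + 4.46×79 = 387 + 937.2 + 352.34 = 1676.54
P = 1994.82 / 1676.54 × 100 = 118.9843
Fisher = √(L × P) = √(114.7136 × 118.9843) = 116.8295

116.83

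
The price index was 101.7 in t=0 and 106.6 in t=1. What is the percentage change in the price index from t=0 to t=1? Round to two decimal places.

Change = (106.6 − 101.7) / 101.7 × 100
       = 4.9 / 101.7 × 100 = 4.8181%

4.82%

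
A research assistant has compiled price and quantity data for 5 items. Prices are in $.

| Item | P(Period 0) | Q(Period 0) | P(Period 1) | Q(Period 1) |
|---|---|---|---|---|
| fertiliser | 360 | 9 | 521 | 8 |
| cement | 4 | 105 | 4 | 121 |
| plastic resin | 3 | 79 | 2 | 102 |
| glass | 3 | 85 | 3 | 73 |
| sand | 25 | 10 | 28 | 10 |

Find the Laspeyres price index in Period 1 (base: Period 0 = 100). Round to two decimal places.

131.80

Laspeyres price index uses base-period quantities as weights.
ΣP(Period 1)·Q(Period 0) = 521×9 + 4×105 + 2×79 + 3×85 + 28×10 = 4689 + 420 + 158 + 255 + 280 = 5802
ΣP(Period 0)·Q(Period 0) = 360×9 + 4×105 + 3×79 + 3×85 + 25×10 = 3240 + 420 + 237 + 255 + 250 = 4402
Index = 5802 / 4402 × 100 = 131.8037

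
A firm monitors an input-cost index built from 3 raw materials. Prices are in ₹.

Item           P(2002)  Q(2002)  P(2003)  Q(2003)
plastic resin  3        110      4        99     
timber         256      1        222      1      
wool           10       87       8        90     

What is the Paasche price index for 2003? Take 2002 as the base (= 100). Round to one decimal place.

92.1

Paasche price index uses current-period quantities as weights.
ΣP(2003)·Q(2003) = 4×99 + 222×1 + 8×90 = 396 + 222 + 720 = 1338
ΣP(2002)·Q(2003) = 3×99 + 256×1 + 10×90 = 297 + 256 + 900 = 1453
Index = 1338 / 1453 × 100 = 92.0853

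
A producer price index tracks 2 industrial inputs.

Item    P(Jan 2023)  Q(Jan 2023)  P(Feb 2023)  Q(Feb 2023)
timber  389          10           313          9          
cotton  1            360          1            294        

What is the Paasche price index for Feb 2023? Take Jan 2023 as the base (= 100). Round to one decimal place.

Paasche price index uses current-period quantities as weights.
ΣP(Feb 2023)·Q(Feb 2023) = 313×9 + 1×294 = 2817 + 294 = 3111
ΣP(Jan 2023)·Q(Feb 2023) = 389×9 + 1×294 = 3501 + 294 = 3795
Index = 3111 / 3795 × 100 = 81.9763

82.0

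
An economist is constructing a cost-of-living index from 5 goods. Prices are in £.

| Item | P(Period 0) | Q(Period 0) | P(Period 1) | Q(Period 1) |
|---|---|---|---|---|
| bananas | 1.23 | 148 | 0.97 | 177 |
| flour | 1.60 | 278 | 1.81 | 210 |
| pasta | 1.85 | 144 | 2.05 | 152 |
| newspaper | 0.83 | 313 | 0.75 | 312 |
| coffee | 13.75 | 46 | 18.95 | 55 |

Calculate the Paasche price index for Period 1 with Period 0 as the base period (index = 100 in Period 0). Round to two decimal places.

Paasche price index uses current-period quantities as weights.
ΣP(Period 1)·Q(Period 1) = 0.97×177 + 1.81×210 + 2.05×152 + 0.75×312 + 18.95×55 = 171.69 + 380.1 + 311.6 + 234 + 1042.25 = 2139.64
ΣP(Period 0)·Q(Period 1) = 1.23×177 + 1.60×210 + 1.85×152 + 0.83×312 + 13.75×55 = 217.71 + 336 + 281.2 + 258.96 + 756.25 = 1850.12
Index = 2139.64 / 1850.12 × 100 = 115.6487

115.65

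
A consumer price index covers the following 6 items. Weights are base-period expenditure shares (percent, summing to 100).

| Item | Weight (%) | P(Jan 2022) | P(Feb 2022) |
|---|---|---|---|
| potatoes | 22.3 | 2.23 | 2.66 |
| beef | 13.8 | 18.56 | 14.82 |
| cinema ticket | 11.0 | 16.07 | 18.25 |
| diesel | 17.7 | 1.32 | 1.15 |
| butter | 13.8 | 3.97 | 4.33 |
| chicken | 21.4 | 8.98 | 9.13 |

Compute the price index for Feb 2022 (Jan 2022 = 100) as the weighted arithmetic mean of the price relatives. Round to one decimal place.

102.3

potatoes: 22.3 × (2.66/2.23) = 22.3 × 1.192825 = 26.6000
beef: 13.8 × (14.82/18.56) = 13.8 × 0.798491 = 11.0192
cinema ticket: 11.0 × (18.25/16.07) = 11.0 × 1.135657 = 12.4922
diesel: 17.7 × (1.15/1.32) = 17.7 × 0.871212 = 15.4205
butter: 13.8 × (4.33/3.97) = 13.8 × 1.090680 = 15.0514
chicken: 21.4 × (9.13/8.98) = 21.4 × 1.016704 = 21.7575
Index = Σ wᵢ·(p₁ᵢ/p₀ᵢ) = 26.6000 + 11.0192 + 12.4922 + 15.4205 + 15.0514 + 21.7575 = 102.3407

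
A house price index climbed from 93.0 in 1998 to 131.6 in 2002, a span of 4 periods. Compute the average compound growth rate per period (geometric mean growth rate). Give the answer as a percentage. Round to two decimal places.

9.07%

Growth factor = (131.6/93.0)^(1/4) = (1.415054)^(1/4) = 1.090670
Growth rate = 1.090670 − 1 = 0.090670 = 9.0670%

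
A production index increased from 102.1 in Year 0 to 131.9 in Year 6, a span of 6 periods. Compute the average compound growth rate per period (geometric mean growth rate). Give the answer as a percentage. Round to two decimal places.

Growth factor = (131.9/102.1)^(1/6) = (1.291871)^(1/6) = 1.043606
Growth rate = 1.043606 − 1 = 0.043606 = 4.3606%

4.36%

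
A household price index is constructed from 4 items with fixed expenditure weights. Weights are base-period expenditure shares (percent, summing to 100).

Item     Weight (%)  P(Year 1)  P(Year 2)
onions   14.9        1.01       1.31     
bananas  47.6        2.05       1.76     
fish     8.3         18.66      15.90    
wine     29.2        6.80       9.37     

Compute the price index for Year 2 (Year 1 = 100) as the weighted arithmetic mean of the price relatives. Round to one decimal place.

107.5

onions: 14.9 × (1.31/1.01) = 14.9 × 1.297030 = 19.3257
bananas: 47.6 × (1.76/2.05) = 47.6 × 0.858537 = 40.8663
fish: 8.3 × (15.90/18.66) = 8.3 × 0.852090 = 7.0723
wine: 29.2 × (9.37/6.80) = 29.2 × 1.377941 = 40.2359
Index = Σ wᵢ·(p₁ᵢ/p₀ᵢ) = 19.3257 + 40.8663 + 7.0723 + 40.2359 = 107.5003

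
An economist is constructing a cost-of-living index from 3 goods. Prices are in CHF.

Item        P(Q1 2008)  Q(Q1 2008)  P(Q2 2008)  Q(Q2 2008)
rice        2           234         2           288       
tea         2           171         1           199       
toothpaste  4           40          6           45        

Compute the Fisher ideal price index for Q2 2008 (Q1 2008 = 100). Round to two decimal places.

Laspeyres component (base-period weights):
ΣP(Q2 2008)Q(Q1 2008) = 2×234 + 1×171 + 6×40 = 468 + 171 + 240 = 879
ΣP(Q1 2008)Q(Q1 2008) = 2×234 + 2×171 + 4×40 = 468 + 342 + 160 = 970
L = 879 / 970 × 100 = 90.6186
Paasche component (current-period weights):
ΣP(Q2 2008)Q(Q2 2008) = 2×288 + 1×199 + 6×45 = 576 + 199 + 270 = 1045
ΣP(Q1 2008)Q(Q2 2008) = 2×288 + 2×199 + 4×45 = 576 + 398 + 180 = 1154
P = 1045 / 1154 × 100 = 90.5546
Fisher = √(L × P) = √(90.6186 × 90.5546) = 90.5866

90.59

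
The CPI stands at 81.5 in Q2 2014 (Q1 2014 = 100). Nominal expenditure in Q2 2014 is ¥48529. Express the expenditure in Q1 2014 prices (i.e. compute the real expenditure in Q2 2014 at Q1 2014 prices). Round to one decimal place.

59544.8

Real = Nominal ÷ (Index/100) = 48529 ÷ (81.5/100)
     = 48529 ÷ 0.815 = 59544.7853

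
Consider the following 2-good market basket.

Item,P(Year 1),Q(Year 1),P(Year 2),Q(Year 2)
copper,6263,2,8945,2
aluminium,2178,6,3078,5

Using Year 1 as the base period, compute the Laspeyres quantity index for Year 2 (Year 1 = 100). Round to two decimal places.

Laspeyres quantity index uses base-period prices as weights.
ΣP(Year 1)·Q(Year 2) = 6263×2 + 2178×5 = 12526 + 10890 = 23416
ΣP(Year 1)·Q(Year 1) = 6263×2 + 2178×6 = 12526 + 13068 = 25594
Index = 23416 / 25594 × 100 = 91.4902

91.49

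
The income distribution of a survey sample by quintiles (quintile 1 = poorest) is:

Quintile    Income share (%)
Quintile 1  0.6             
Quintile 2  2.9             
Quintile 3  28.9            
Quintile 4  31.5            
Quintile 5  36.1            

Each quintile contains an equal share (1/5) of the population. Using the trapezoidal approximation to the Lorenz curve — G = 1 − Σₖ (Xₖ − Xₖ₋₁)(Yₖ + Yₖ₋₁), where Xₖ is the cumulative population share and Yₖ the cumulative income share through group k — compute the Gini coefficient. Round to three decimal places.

0.398

Cumulative income shares Yₖ: 0.0060, 0.0350, 0.3240, 0.6390, 1.0000
Σ (Xₖ−Xₖ₋₁)(Yₖ+Yₖ₋₁) = (1/5)(0.0060+0.0000) + (1/5)(0.0350+0.0060) + (1/5)(0.3240+0.0350) + (1/5)(0.6390+0.3240) + (1/5)(1.0000+0.6390)
  = 0.0012 + 0.0082 + 0.0718 + 0.1926 + 0.3278 = 0.6016
G = 1 − 0.6016 = 0.3984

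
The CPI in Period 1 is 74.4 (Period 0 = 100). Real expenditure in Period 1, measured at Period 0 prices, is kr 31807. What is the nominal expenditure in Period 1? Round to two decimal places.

Nominal = Real × (Index/100) = 31807 × (74.4/100)
        = 31807 × 0.744 = 23664.4080

23664.41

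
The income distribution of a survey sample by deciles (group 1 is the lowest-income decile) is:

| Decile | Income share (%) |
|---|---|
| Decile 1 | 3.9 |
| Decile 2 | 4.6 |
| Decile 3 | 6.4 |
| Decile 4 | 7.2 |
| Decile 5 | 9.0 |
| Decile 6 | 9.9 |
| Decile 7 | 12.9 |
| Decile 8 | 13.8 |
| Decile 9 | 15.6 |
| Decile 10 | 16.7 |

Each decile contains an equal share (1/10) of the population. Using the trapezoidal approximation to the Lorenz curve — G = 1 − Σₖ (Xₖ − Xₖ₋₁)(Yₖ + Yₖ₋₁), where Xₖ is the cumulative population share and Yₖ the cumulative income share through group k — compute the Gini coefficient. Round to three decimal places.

0.247

Cumulative income shares Yₖ: 0.0390, 0.0850, 0.1490, 0.2210, 0.3110, 0.4100, 0.5390, 0.6770, 0.8330, 1.0000
Σ (Xₖ−Xₖ₋₁)(Yₖ+Yₖ₋₁) = (1/10)(0.0390+0.0000) + (1/10)(0.0850+0.0390) + (1/10)(0.1490+0.0850) + (1/10)(0.2210+0.1490) + (1/10)(0.3110+0.2210) + (1/10)(0.4100+0.3110) + (1/10)(0.5390+0.4100) + (1/10)(0.6770+0.5390) + (1/10)(0.8330+0.6770) + (1/10)(1.0000+0.8330)
  = 0.0039 + 0.0124 + 0.0234 + 0.0370 + 0.0532 + 0.0721 + 0.0949 + 0.1216 + 0.1510 + 0.1833 = 0.7528
G = 1 − 0.7528 = 0.2472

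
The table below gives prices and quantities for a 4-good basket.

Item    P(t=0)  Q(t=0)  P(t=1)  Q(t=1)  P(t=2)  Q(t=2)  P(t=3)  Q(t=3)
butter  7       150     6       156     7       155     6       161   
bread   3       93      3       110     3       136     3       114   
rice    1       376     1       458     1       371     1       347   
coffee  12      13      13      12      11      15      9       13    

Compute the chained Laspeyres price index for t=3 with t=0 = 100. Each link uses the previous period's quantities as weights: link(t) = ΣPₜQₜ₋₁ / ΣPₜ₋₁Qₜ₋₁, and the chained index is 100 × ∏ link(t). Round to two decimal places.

Link t=0→t=1:
ΣP(t=1)Q(t=0) = 6×150 + 3×93 + 1×376 + 13×13 = 900 + 279 + 376 + 169 = 1724
ΣP(t=0)Q(t=0) = 7×150 + 3×93 + 1×376 + 12×13 = 1050 + 279 + 376 + 156 = 1861
link = 1724/1861 = 0.926384
Link t=1→t=2:
ΣP(t=2)Q(t=1) = 7×156 + 3×110 + 1×458 + 11×12 = 1092 + 330 + 458 + 132 = 2012
ΣP(t=1)Q(t=1) = 6×156 + 3×110 + 1×458 + 13×12 = 936 + 330 + 458 + 156 = 1880
link = 2012/1880 = 1.070213
Link t=2→t=3:
ΣP(t=3)Q(t=2) = 6×155 + 3×136 + 1×371 + 9×15 = 930 + 408 + 371 + 135 = 1844
ΣP(t=2)Q(t=2) = 7×155 + 3×136 + 1×371 + 11×15 = 1085 + 408 + 371 + 165 = 2029
link = 1844/2029 = 0.908822
Chained index = 100 × 0.926384 × 1.070213 × 0.908822 = 90.1031

90.10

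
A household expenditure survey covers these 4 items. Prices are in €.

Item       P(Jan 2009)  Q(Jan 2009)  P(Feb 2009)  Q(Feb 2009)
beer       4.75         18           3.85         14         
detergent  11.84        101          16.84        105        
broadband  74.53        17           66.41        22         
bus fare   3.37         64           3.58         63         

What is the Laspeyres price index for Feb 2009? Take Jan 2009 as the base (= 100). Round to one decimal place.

Laspeyres price index uses base-period quantities as weights.
ΣP(Feb 2009)·Q(Jan 2009) = 3.85×18 + 16.84×101 + 66.41×17 + 3.58×64 = 69.3 + 1700.84 + 1128.97 + 229.12 = 3128.23
ΣP(Jan 2009)·Q(Jan 2009) = 4.75×18 + 11.84×101 + 74.53×17 + 3.37×64 = 85.5 + 1195.84 + 1267.01 + 215.68 = 2764.03
Index = 3128.23 / 2764.03 × 100 = 113.1764

113.2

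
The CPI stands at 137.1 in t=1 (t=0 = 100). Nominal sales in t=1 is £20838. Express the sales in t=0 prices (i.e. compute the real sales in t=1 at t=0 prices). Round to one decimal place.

15199.1

Real = Nominal ÷ (Index/100) = 20838 ÷ (137.1/100)
     = 20838 ÷ 1.371 = 15199.1247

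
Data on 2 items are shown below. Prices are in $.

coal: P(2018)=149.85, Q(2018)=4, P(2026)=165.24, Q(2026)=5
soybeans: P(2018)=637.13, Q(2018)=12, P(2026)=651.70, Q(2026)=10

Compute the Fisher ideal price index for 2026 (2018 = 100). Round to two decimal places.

103.00

Laspeyres component (base-period weights):
ΣP(2026)Q(2018) = 165.24×4 + 651.70×12 = 660.96 + 7820.4 = 8481.36
ΣP(2018)Q(2018) = 149.85×4 + 637.13×12 = 599.4 + 7645.56 = 8244.96
L = 8481.36 / 8244.96 × 100 = 102.8672
Paasche component (current-period weights):
ΣP(2026)Q(2026) = 165.24×5 + 651.70×10 = 826.2 + 6517 = 7343.2
ΣP(2018)Q(2026) = 149.85×5 + 637.13×10 = 749.25 + 6371.3 = 7120.55
P = 7343.2 / 7120.55 × 100 = 103.1269
Fisher = √(L × P) = √(102.8672 × 103.1269) = 102.9970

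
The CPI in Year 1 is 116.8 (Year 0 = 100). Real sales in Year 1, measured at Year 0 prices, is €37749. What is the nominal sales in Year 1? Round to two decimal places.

44090.83

Nominal = Real × (Index/100) = 37749 × (116.8/100)
        = 37749 × 1.168 = 44090.8320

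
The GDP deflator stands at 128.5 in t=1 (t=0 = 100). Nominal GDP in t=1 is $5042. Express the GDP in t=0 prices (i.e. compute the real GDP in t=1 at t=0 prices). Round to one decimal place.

3923.7

Real = Nominal ÷ (Index/100) = 5042 ÷ (128.5/100)
     = 5042 ÷ 1.285 = 3923.7354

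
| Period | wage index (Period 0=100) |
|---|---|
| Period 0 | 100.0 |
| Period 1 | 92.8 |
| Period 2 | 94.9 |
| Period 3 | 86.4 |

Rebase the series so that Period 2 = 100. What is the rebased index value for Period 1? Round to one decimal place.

Rebased(Period 1) = 92.8 / 94.9 × 100 = 97.7871

97.8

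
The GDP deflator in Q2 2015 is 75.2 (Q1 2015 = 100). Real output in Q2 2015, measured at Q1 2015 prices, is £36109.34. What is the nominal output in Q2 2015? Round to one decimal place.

27154.2

Nominal = Real × (Index/100) = 36109.34 × (75.2/100)
        = 36109.34 × 0.752 = 27154.2237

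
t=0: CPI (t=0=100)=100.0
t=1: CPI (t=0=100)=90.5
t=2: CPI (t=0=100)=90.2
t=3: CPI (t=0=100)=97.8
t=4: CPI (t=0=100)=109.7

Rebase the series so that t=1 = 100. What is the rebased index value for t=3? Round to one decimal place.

Rebased(t=3) = 97.8 / 90.5 × 100 = 108.0663

108.1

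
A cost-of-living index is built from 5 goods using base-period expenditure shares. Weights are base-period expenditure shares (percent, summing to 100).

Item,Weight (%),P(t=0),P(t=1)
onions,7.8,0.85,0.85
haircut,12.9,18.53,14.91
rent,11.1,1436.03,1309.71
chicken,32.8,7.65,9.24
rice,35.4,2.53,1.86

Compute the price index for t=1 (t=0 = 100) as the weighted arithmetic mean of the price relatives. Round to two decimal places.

onions: 7.8 × (0.85/0.85) = 7.8 × 1.000000 = 7.8000
haircut: 12.9 × (14.91/18.53) = 12.9 × 0.804641 = 10.3799
rent: 11.1 × (1309.71/1436.03) = 11.1 × 0.912035 = 10.1236
chicken: 32.8 × (9.24/7.65) = 32.8 × 1.207843 = 39.6173
rice: 35.4 × (1.86/2.53) = 35.4 × 0.735178 = 26.0253
Index = Σ wᵢ·(p₁ᵢ/p₀ᵢ) = 7.8000 + 10.3799 + 10.1236 + 39.6173 + 26.0253 = 93.9460

93.95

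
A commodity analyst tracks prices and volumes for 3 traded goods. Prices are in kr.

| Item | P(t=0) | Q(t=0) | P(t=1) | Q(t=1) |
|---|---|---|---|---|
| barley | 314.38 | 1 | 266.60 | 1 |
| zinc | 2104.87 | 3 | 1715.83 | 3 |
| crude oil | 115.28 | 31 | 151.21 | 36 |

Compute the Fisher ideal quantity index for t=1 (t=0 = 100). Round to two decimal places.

106.56

Laspeyres component (base-period weights):
ΣP(t=0)Q(t=1) = 314.38×1 + 2104.87×3 + 115.28×36 = 314.38 + 6314.61 + 4150.08 = 10779.07
ΣP(t=0)Q(t=0) = 314.38×1 + 2104.87×3 + 115.28×31 = 314.38 + 6314.61 + 3573.68 = 10202.67
L = 10779.07 / 10202.67 × 100 = 105.6495
Paasche component (current-period weights):
ΣP(t=1)Q(t=1) = 266.60×1 + 1715.83×3 + 151.21×36 = 266.6 + 5147.49 + 5443.56 = 10857.65
ΣP(t=1)Q(t=0) = 266.60×1 + 1715.83×3 + 151.21×31 = 266.6 + 5147.49 + 4687.51 = 10101.6
P = 10857.65 / 10101.6 × 100 = 107.4845
Fisher = √(L × P) = √(105.6495 × 107.4845) = 106.5630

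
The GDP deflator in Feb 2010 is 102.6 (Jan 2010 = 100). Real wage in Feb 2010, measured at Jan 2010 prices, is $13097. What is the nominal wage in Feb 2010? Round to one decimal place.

Nominal = Real × (Index/100) = 13097 × (102.6/100)
        = 13097 × 1.026 = 13437.5220

13437.5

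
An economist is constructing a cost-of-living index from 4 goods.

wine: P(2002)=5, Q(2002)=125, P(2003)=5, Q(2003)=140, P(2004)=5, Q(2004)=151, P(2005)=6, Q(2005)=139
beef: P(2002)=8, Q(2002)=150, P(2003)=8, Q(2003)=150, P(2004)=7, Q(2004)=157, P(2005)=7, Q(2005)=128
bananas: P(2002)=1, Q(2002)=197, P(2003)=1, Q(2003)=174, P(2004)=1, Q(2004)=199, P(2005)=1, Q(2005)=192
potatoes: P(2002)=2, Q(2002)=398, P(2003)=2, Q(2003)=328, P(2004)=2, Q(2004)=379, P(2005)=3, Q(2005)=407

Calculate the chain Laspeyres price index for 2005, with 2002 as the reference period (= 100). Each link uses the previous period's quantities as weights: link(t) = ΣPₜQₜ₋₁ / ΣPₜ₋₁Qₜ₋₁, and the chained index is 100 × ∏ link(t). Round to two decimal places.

Link 2002→2003:
ΣP(2003)Q(2002) = 5×125 + 8×150 + 1×197 + 2×398 = 625 + 1200 + 197 + 796 = 2818
ΣP(2002)Q(2002) = 5×125 + 8×150 + 1×197 + 2×398 = 625 + 1200 + 197 + 796 = 2818
link = 2818/2818 = 1.000000
Link 2003→2004:
ΣP(2004)Q(2003) = 5×140 + 7×150 + 1×174 + 2×328 = 700 + 1050 + 174 + 656 = 2580
ΣP(2003)Q(2003) = 5×140 + 8×150 + 1×174 + 2×328 = 700 + 1200 + 174 + 656 = 2730
link = 2580/2730 = 0.945055
Link 2004→2005:
ΣP(2005)Q(2004) = 6×151 + 7×157 + 1×199 + 3×379 = 906 + 1099 + 199 + 1137 = 3341
ΣP(2004)Q(2004) = 5×151 + 7×157 + 1×199 + 2×379 = 755 + 1099 + 199 + 758 = 2811
link = 3341/2811 = 1.188545
Chained index = 100 × 1.000000 × 0.945055 × 1.188545 = 112.3240

112.32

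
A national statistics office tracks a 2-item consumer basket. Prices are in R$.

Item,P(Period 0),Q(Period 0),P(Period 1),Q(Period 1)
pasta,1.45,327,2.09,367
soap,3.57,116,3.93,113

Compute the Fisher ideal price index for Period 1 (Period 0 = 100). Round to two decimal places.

Laspeyres component (base-period weights):
ΣP(Period 1)Q(Period 0) = 2.09×327 + 3.93×116 = 683.43 + 455.88 = 1139.31
ΣP(Period 0)Q(Period 0) = 1.45×327 + 3.57×116 = 474.15 + 414.12 = 888.27
L = 1139.31 / 888.27 × 100 = 128.2617
Paasche component (current-period weights):
ΣP(Period 1)Q(Period 1) = 2.09×367 + 3.93×113 = 767.03 + 444.09 = 1211.12
ΣP(Period 0)Q(Period 1) = 1.45×367 + 3.57×113 = 532.15 + 403.41 = 935.56
P = 1211.12 / 935.56 × 100 = 129.4540
Fisher = √(L × P) = √(128.2617 × 129.4540) = 128.8565

128.86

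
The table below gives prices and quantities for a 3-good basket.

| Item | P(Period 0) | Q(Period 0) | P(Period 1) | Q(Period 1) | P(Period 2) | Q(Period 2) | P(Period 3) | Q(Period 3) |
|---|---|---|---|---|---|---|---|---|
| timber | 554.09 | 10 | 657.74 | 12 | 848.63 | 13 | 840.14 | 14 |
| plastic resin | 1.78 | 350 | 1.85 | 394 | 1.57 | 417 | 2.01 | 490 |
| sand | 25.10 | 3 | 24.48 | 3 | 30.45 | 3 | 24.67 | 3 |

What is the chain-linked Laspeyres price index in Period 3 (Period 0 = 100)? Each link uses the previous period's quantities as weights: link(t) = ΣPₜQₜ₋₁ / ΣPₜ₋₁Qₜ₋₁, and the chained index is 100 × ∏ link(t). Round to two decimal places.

147.24

Link Period 0→Period 1:
ΣP(Period 1)Q(Period 0) = 657.74×10 + 1.85×350 + 24.48×3 = 6577.4 + 647.5 + 73.44 = 7298.34
ΣP(Period 0)Q(Period 0) = 554.09×10 + 1.78×350 + 25.10×3 = 5540.9 + 623 + 75.3 = 6239.2
link = 7298.34/6239.2 = 1.169756
Link Period 1→Period 2:
ΣP(Period 2)Q(Period 1) = 848.63×12 + 1.57×394 + 30.45×3 = 10183.56 + 618.58 + 91.35 = 10893.49
ΣP(Period 1)Q(Period 1) = 657.74×12 + 1.85×394 + 24.48×3 = 7892.88 + 728.9 + 73.44 = 8695.22
link = 10893.49/8695.22 = 1.252814
Link Period 2→Period 3:
ΣP(Period 3)Q(Period 2) = 840.14×13 + 2.01×417 + 24.67×3 = 10921.82 + 838.17 + 74.01 = 11834
ΣP(Period 2)Q(Period 2) = 848.63×13 + 1.57×417 + 30.45×3 = 11032.19 + 654.69 + 91.35 = 11778.23
link = 11834/11778.23 = 1.004735
Chained index = 100 × 1.169756 × 1.252814 × 1.004735 = 147.2425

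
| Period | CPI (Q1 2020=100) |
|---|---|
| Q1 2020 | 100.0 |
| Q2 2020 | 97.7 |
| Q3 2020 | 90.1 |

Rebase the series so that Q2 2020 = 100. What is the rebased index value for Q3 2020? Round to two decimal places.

Rebased(Q3 2020) = 90.1 / 97.7 × 100 = 92.2211

92.22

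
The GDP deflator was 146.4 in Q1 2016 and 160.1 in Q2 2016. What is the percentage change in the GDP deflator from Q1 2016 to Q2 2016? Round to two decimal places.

9.36%

Change = (160.1 − 146.4) / 146.4 × 100
       = 13.7 / 146.4 × 100 = 9.3579%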